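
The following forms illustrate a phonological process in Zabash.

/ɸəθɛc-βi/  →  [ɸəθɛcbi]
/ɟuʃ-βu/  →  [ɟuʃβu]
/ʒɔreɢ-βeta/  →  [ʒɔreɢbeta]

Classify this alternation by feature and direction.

progressive manner assimilation

The segment that alternates is /β/, which surfaces as [b] when adjacent to /c/.
The change fricative → stop matches the manner of the preceding /c/, identifying this as manner assimilation.
Place and voice are unchanged, so the assimilation is partial, not total.
Checking the remaining alternation: /β/ → [b] after /ɢ/ (fricative → stop, matching a stop) — only manner changes, and always toward the preceding segment.
Nothing changes in [ɟuʃβu]: there the adjacent consonants already agree in manner (/β/ and /ʃ/ are both fricatives), so this form is consistent with the same rule.
Since the segment that changes follows the conditioning segment, the assimilation is progressive.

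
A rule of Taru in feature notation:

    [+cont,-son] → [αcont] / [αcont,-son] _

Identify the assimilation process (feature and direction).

progressive manner assimilation

The shared variable α links the value of [cont] on the target to that of the neighbouring obstruent. [cont] distinguishes stops from fricatives — a manner-of-articulation feature — so this is manner assimilation.
Since the environment is written before the underscore, the trigger precedes the target; the direction is progressive.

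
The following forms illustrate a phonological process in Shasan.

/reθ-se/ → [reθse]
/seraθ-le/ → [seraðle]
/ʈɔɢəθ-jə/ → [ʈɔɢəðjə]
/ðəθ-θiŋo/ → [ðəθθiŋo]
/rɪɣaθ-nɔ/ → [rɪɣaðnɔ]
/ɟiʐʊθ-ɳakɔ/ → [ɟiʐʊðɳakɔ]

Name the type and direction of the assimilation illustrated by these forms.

The segment that alternates is /θ/, which surfaces as [ð] when adjacent to /l/.
The change voiceless → voiced matches the voicing of the following /l/, identifying this as voicing assimilation.
Place and manner are unchanged, so the assimilation is partial, not total.
The same holds elsewhere in the data: /θ/ → [ð] before /j/ (voiceless → voiced, matching voiced); /θ/ → [ð] before /n/ (voiceless → voiced, matching voiced); /θ/ → [ð] before /ɳ/ (voiceless → voiced, matching voiced) — only voicing changes, and always toward the following segment.
No alternation appears in [reθse], [ðəθθiŋo]: there the adjacent consonants already agree in voicing (/θ/ and /s/ are both voiceless; /θ/ and /θ/ are both voiceless), so these forms are consistent with the same rule.
Since the segment that changes precedes the conditioning segment, the assimilation is regressive.

regressive voicing assimilation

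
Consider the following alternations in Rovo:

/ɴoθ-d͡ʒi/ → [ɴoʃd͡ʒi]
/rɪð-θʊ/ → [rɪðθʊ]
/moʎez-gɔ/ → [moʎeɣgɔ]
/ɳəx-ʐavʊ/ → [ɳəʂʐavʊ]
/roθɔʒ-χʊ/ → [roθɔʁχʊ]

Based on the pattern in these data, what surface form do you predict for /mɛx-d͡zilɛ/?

The data show regressive place assimilation: /θ/ → [ʃ] before /d͡ʒ/; /z/ → [ɣ] before /g/; /x/ → [ʂ] before /ʐ/; /ʒ/ → [ʁ] before /χ/. In each pair only place changes, matching the following consonant, while manner and voice stay constant.
No alternation appears in [rɪðθʊ]: there the adjacent consonants already agree in place (/ð/ and /θ/ are both dental), so this form is consistent with the same rule.
/x/ is a voiceless velar fricative. The following trigger /d͡z/ is alveolar, so /x/ must become alveolar as well.
A voiceless alveolar fricative is [s], so the surface segment is [s].

[mɛsd͡zilɛ]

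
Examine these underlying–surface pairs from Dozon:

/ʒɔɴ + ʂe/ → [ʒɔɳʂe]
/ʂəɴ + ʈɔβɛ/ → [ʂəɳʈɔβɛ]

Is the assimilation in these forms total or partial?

partial assimilation

The segment that alternates is /ɴ/, which surfaces as [ɳ] when adjacent to /ʂ/.
The change uvular → retroflex matches the place of the following /ʂ/, identifying this as place assimilation.
Manner and voice are unchanged, so the assimilation is partial, not total.
Checking the remaining alternation: /ɴ/ → [ɳ] before /ʈ/ (uvular → retroflex, matching retroflex) — only place changes, and always toward the following segment.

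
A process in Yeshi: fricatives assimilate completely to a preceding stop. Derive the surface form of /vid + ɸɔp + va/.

/ɸ/ is the segment targeted by the rule; it sits immediately after /d/, so it assimilates completely and surfaces as [d].
At the second juncture, /v/ likewise becomes [p] adjacent to /p/.

[viddɔppa]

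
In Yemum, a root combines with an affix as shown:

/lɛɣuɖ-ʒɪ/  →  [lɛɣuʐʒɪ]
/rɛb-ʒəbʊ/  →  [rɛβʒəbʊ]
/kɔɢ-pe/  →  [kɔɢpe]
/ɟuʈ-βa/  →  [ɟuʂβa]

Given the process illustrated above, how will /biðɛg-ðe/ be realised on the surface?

The data show regressive manner assimilation: /ɖ/ → [ʐ] before /ʒ/; /b/ → [β] before /ʒ/; /ʈ/ → [ʂ] before /β/. In each pair only manner changes, matching the following consonant, while place and voice stay constant.
No alternation appears in [kɔɢpe]: there the adjacent consonants already agree in manner (/ɢ/ and /p/ are both stops), so this form is consistent with the same rule.
/g/ is a voiced velar stop. The following trigger /ð/ is a fricative, so /g/ must become a fricative as well.
A voiced velar fricative is [ɣ], so the surface segment is [ɣ].

[biðɛɣðe]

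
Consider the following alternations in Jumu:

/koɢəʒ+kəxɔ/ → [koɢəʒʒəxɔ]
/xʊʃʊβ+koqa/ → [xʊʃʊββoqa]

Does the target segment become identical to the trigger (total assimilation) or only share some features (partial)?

Underlying /k/ is realised as [ʒ] next to /ʒ/; /ʒ/ itself does not change.
The output [ʒ] is identical to the trigger /ʒ/ — every feature (place, manner, voicing) has been copied — so this is total assimilation.
The remaining alternation confirms this: /k/ → [β] after /β/ — in each case the output is a copy of the preceding consonant.

total assimilation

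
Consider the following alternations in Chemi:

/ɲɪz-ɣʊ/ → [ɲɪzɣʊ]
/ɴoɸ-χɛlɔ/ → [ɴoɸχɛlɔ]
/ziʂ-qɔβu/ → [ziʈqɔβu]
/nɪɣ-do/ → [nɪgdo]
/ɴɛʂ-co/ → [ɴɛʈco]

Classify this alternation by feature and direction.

Comparing underlying and surface forms, /ʂ/ → [ʈ] is the alternation; the neighbouring /q/ is constant.
The change fricative → stop matches the manner of the following /q/, identifying this as manner assimilation.
Place and voice are unchanged, so the assimilation is partial, not total.
Checking the remaining alternations: /ɣ/ → [g] before /d/ (fricative → stop, matching a stop); /ʂ/ → [ʈ] before /c/ (fricative → stop, matching a stop) — only manner changes, and always toward the following segment.
No alternation appears in [ɲɪzɣʊ], [ɴoɸχɛlɔ]: there the adjacent consonants already agree in manner (/z/ and /ɣ/ are both fricatives; /ɸ/ and /χ/ are both fricatives), so these forms are consistent with the same rule.
The trigger is the following segment, so the direction is regressive (anticipatory).

regressive manner assimilation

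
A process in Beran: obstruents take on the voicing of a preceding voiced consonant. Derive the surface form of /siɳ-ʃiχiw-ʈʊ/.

[siɳʒiχiwɖʊ]

/ʃ/ is a voiceless postalveolar fricative. The preceding trigger /ɳ/ is voiced, so /ʃ/ must become voiced as well.
The voiced postalveolar fricative is [ʒ], so /ʃ/ → [ʒ].
The same rule applies at the second boundary: /ʈ/ → [ɖ] next to /w/.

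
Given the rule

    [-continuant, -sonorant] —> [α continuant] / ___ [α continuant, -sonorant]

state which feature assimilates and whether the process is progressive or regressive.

The shared variable α links the value of [continuant] on the target to that of the neighbouring obstruent. [continuant] distinguishes stops from fricatives — a manner-of-articulation feature — so this is manner assimilation.
The conditioning segment sits to the right of the focus bar, meaning the trigger follows the segment that changes — regressive assimilation.

regressive manner assimilation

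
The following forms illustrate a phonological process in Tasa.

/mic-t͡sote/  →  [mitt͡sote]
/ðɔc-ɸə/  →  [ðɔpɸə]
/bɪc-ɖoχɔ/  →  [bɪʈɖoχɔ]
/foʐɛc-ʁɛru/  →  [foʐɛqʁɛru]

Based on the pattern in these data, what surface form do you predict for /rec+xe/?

The data show regressive place assimilation: /c/ → [t] before /t͡s/; /c/ → [p] before /ɸ/; /c/ → [ʈ] before /ɖ/; /c/ → [q] before /ʁ/. In each pair only place changes, matching the following consonant, while manner and voice stay constant.
/c/ is a voiceless palatal stop. The following trigger /x/ is velar, so /c/ must become velar as well.
A voiceless velar stop is [k], so the surface segment is [k].

[rekxe]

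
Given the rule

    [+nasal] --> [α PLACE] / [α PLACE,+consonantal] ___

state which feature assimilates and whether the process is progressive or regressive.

The rule copies the place features (abbreviated [PLACE]) from the environment onto the target, so the assimilating feature is place.
The conditioning segment sits to the left of the focus bar, meaning the trigger precedes the segment that changes — progressive assimilation.

progressive place assimilation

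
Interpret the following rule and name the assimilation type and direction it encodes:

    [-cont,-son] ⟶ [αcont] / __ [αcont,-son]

regressive manner assimilation

The rule copies [cont] (continuancy) from the environment onto the target stops; since [±cont] encodes the stop/fricative manner contrast, the assimilating dimension is manner.
The conditioning segment sits to the right of the focus bar, meaning the trigger follows the segment that changes — regressive assimilation.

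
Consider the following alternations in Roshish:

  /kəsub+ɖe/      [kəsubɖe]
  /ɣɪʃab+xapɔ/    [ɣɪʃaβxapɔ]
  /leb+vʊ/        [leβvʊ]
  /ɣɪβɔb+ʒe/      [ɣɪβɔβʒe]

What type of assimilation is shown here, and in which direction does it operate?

regressive manner assimilation

Comparing underlying and surface forms, /b/ → [β] is the alternation; the neighbouring /x/ is constant.
The change stop → fricative matches the manner of the following /x/, identifying this as manner assimilation.
Place and voice are unchanged, so the assimilation is partial, not total.
The same holds elsewhere in the data: /b/ → [β] before /v/ (stop → fricative, matching a fricative); /b/ → [β] before /ʒ/ (stop → fricative, matching a fricative) — only manner changes, and always toward the following segment.
No alternation appears in [kəsubɖe]: there the adjacent consonants already agree in manner (/b/ and /ɖ/ are both stops), so this form is consistent with the same rule.
The trigger is the following segment, so the direction is regressive (anticipatory).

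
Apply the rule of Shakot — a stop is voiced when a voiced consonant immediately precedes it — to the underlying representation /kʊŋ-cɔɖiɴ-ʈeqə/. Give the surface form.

/c/ is a voiceless palatal stop. The preceding trigger /ŋ/ is voiced, so /c/ must become voiced as well.
The voiced palatal stop is [ɟ], so /c/ → [ɟ].
The same rule applies at the second boundary: /ʈ/ → [ɖ] next to /ɴ/.

[kʊŋɟɔɖiɴɖeqə]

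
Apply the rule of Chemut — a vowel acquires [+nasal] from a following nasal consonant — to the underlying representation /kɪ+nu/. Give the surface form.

The vowel /ɪ/ is adjacent to the following nasal /n/, so it acquires [+nasal] and surfaces as [ɪ̃].

[kɪ̃nu]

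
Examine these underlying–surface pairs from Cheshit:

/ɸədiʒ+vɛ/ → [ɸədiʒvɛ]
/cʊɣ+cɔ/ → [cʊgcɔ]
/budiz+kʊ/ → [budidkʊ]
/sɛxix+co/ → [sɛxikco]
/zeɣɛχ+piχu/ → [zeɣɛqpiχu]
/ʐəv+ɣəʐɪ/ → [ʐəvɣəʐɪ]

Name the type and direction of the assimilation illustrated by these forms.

regressive manner assimilation

Comparing underlying and surface forms, /ɣ/ → [g] is the alternation; the neighbouring /c/ is constant.
The change fricative → stop matches the manner of the following /c/, identifying this as manner assimilation.
Place and voice are unchanged, so the assimilation is partial, not total.
The other alternating forms pattern the same way: /z/ → [d] before /k/ (fricative → stop, matching a stop); /x/ → [k] before /c/ (fricative → stop, matching a stop); /χ/ → [q] before /p/ (fricative → stop, matching a stop) — only manner changes, and always toward the following segment.
Nothing changes in [ɸədiʒvɛ], [ʐəvɣəʐɪ]: there the adjacent consonants already agree in manner (/ʒ/ and /v/ are both fricatives; /v/ and /ɣ/ are both fricatives), so these forms are consistent with the same rule.
The trigger is the following segment, so the direction is regressive (anticipatory).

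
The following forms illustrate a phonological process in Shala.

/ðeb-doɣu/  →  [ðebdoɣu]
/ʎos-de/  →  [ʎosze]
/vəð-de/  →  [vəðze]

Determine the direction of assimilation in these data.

progressive

Underlying /d/ is realised as [z] next to /s/; /s/ itself does not change.
/d/ is a stop while /s/ is a fricative; the output [z] is a fricative, matching the trigger — so the feature that spreads is manner.
The same holds elsewhere in the data: /d/ → [z] after /ð/ (stop → fricative, matching a fricative) — only manner changes, and always toward the preceding segment.
No alternation appears in [ðebdoɣu]: there the adjacent consonants already agree in manner (/d/ and /b/ are both stops), so this form is consistent with the same rule.
The trigger is the preceding segment, so the direction is progressive (perseverative).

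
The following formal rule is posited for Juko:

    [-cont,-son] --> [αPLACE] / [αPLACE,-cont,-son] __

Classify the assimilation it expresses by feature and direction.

The shared variable α links the value of the place features (abbreviated [PLACE]) on the target to the same value on the neighbouring segment, so place is the feature that assimilates.
Since the environment is written before the underscore, the trigger precedes the target; the direction is progressive.

progressive place assimilation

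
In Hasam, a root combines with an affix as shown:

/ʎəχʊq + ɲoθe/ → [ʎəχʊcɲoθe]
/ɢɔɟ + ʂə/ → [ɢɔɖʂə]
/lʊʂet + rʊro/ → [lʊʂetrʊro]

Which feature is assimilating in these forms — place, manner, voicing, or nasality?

place

The segment that alternates is /q/, which surfaces as [c] when adjacent to /ɲ/.
/q/ is uvular while /ɲ/ is palatal; the output [c] is palatal, matching the trigger — so the feature that spreads is place.
The other alternating form patterns the same way: /ɟ/ → [ɖ] before /ʂ/ (palatal → retroflex, matching retroflex) — only place changes, and always toward the following segment.
Nothing changes in [lʊʂetrʊro]: there the adjacent consonants already agree in place (/t/ and /r/ are both alveolar), so this form is consistent with the same rule.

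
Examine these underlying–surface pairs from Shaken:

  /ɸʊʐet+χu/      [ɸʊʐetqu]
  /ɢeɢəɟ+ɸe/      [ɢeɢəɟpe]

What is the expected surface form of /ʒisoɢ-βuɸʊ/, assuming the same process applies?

[ʒisoɢbuɸʊ]

The data show progressive manner assimilation: /χ/ → [q] after /t/; /ɸ/ → [p] after /ɟ/. In each pair only manner changes, matching the preceding consonant, while place and voice stay constant.
The rule targets /β/ (voiced bilabial fricative), which sits after the trigger /ɢ/ (stop).
A voiced bilabial stop is [b], so the surface segment is [b].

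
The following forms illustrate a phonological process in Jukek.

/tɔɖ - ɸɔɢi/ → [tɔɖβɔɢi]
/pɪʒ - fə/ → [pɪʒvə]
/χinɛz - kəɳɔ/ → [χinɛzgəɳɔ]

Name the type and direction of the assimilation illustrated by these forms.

progressive voicing assimilation

Underlying /ɸ/ is realised as [β] next to /ɖ/; /ɖ/ itself does not change.
The change voiceless → voiced matches the voicing of the preceding /ɖ/, identifying this as voicing assimilation.
Place and manner are unchanged, so the assimilation is partial, not total.
The other alternating forms pattern the same way: /f/ → [v] after /ʒ/ (voiceless → voiced, matching voiced); /k/ → [g] after /z/ (voiceless → voiced, matching voiced) — only voicing changes, and always toward the preceding segment.
Since the segment that changes follows the conditioning segment, the assimilation is progressive.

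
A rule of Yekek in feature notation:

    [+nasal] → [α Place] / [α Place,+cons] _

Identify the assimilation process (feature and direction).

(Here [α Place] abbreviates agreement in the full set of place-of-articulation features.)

The rule copies the place features (abbreviated [Place]) from the environment onto the target, so the assimilating feature is place.
Since the environment is written before the underscore, the trigger precedes the target; the direction is progressive.

progressive place assimilation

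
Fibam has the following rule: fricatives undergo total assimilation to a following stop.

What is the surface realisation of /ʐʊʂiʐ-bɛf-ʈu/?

[ʐʊʂibbɛʈʈu]

/ʐ/ is the segment targeted by the rule; it sits immediately before /b/, so it assimilates completely and surfaces as [b].
The same rule applies at the second boundary: /f/ → [ʈ] next to /ʈ/.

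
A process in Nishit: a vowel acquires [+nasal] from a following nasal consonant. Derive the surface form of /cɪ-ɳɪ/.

[cɪ̃ɳɪ]

/ɪ/ sits next to the nasal /ɳ/ and is therefore nasalised to [ɪ̃].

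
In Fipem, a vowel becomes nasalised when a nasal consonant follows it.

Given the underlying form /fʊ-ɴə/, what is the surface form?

[fʊ̃ɴə]

/ʊ/ sits next to the nasal /ɴ/ and is therefore nasalised to [ʊ̃].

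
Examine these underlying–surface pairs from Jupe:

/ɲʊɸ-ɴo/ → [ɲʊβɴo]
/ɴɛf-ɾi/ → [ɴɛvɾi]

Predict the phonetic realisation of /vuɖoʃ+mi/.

The data show regressive voicing assimilation: /ɸ/ → [β] before /ɴ/; /f/ → [v] before /ɾ/. In each pair only voicing changes, matching the following consonant, while place and manner stay constant.
/ʃ/ is a voiceless postalveolar fricative. The following trigger /m/ is voiced, so /ʃ/ must become voiced as well.
Changing only its voicing to voiced gives [ʒ] — the voiced postalveolar fricative.

[vuɖoʒmi]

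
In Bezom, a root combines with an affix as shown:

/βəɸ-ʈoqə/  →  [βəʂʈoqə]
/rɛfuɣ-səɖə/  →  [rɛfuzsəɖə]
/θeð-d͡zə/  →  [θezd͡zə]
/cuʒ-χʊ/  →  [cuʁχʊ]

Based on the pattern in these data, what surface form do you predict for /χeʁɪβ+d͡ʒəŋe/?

The data show regressive place assimilation: /ɸ/ → [ʂ] before /ʈ/; /ɣ/ → [z] before /s/; /ð/ → [z] before /d͡z/; /ʒ/ → [ʁ] before /χ/. In each pair only place changes, matching the following consonant, while manner and voice stay constant.
The rule targets /β/ (voiced bilabial fricative), which sits before the trigger /d͡ʒ/ (postalveolar).
The voiced postalveolar fricative is [ʒ], so /β/ → [ʒ].

[χeʁɪʒd͡ʒəŋe]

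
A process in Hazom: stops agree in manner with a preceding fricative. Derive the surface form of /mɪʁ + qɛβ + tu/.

[mɪʁχɛβsu]

The rule targets /q/ (voiceless uvular stop), which sits after the trigger /ʁ/ (fricative).
The voiceless uvular fricative is [χ], so /q/ → [χ].
The same rule applies at the second boundary: /t/ → [s] next to /β/.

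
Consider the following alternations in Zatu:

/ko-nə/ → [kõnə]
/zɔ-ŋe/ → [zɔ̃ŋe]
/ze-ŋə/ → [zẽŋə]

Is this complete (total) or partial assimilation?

partial assimilation

The vowel /o/ surfaces as nasalised [õ] next to the following nasal /n/ — it has acquired the [+nasal] feature of its neighbour.
Likewise in the remaining data: /ɔ/ → [ɔ̃] before /ŋ/; /e/ → [ẽ] before /ŋ/ — each time a vowel is nasalised next to a following nasal.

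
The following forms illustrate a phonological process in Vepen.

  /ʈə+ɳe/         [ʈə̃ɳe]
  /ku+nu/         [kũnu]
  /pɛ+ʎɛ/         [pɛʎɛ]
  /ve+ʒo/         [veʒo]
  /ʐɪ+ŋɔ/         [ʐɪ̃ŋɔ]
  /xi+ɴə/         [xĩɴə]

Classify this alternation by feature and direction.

regressive nasality assimilation (vowel nasalisation)

The vowel /ə/ surfaces as nasalised [ə̃] next to the following nasal /ɳ/ — it has acquired the [+nasal] feature of its neighbour.
The other forms show the same pattern: /u/ → [ũ] before /n/; /ɪ/ → [ɪ̃] before /ŋ/; /i/ → [ĩ] before /ɴ/ — each time a vowel is nasalised next to a following nasal.
No change occurs in [pɛʎɛ], [veʒo] because the vowel at the boundary is adjacent to an oral consonant, not a nasal (/ɛ/ next to /ʎ/; /e/ next to /ʒ/).
Because the conditioning nasal is to the right of the vowel that changes, the process is regressive (anticipatory).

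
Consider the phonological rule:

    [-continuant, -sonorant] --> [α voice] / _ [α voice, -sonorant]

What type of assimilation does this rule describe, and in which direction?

The rule copies [voice] from the environment onto the target, so the assimilating feature is voicing.
Since the environment is written after the underscore, the trigger follows the target; the direction is regressive.

regressive voicing assimilation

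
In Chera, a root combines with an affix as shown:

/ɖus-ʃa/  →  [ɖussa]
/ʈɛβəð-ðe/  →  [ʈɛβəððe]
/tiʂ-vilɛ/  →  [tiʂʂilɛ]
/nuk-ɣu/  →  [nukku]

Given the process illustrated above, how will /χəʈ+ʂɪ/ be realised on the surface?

The data show progressive total assimilation (/ʃ/ → [s] after /s/; /v/ → [ʂ] after /ʂ/; /ɣ/ → [k] after /k/): in every case the target segment becomes identical to its preceding neighbour, copying more than a single feature.
In [ʈɛβəððe] the two consonants at the boundary are already identical (/ð/ + /ð/), so the rule applies vacuously and nothing changes.
/ʂ/ is the segment targeted by the rule; it sits immediately after /ʈ/, so it assimilates completely and surfaces as [ʈ].

[χəʈʈɪ]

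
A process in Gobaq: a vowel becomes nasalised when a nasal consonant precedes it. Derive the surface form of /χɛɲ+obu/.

The vowel /o/ is adjacent to the preceding nasal /ɲ/, so it acquires [+nasal] and surfaces as [õ].

[χɛɲõbu]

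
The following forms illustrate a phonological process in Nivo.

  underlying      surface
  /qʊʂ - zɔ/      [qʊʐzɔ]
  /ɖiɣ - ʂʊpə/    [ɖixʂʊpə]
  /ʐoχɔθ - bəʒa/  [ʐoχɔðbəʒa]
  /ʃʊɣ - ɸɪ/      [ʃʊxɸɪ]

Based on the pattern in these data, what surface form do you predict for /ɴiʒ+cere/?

The data show regressive voicing assimilation: /ʂ/ → [ʐ] before /z/; /ɣ/ → [x] before /ʂ/; /θ/ → [ð] before /b/; /ɣ/ → [x] before /ɸ/. In each pair only voicing changes, matching the following consonant, while place and manner stay constant.
The rule targets /ʒ/ (voiced postalveolar fricative), which sits before the trigger /c/ (voiceless).
Changing only its voicing to voiceless gives [ʃ] — the voiceless postalveolar fricative.

[ɴiʃcere]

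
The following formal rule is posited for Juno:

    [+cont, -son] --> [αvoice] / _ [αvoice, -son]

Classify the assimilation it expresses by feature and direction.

regressive voicing assimilation

The rule copies [voice] from the environment onto the target, so the assimilating feature is voicing.
The conditioning segment sits to the right of the focus bar, meaning the trigger follows the segment that changes — regressive assimilation.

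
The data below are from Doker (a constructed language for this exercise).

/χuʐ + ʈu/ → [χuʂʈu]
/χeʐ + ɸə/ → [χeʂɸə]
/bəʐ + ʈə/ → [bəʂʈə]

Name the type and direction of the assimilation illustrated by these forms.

regressive voicing assimilation

Comparing underlying and surface forms, /ʐ/ → [ʂ] is the alternation; the neighbouring /ʈ/ is constant.
/ʐ/ is voiced while /ʈ/ is voiceless; the output [ʂ] is voiceless, matching the trigger — so the feature that spreads is voicing.
Place and manner are unchanged, so the assimilation is partial, not total.
Checking the remaining alternation: /ʐ/ → [ʂ] before /ɸ/ (voiced → voiceless, matching voiceless) — only voicing changes, and always toward the following segment.
Since the segment that changes precedes the conditioning segment, the assimilation is regressive.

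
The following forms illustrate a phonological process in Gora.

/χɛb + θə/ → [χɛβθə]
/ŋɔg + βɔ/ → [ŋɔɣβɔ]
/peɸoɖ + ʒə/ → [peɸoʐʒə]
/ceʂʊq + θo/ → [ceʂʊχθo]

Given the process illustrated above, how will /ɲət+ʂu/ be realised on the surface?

[ɲəsʂu]

The data show regressive manner assimilation: /b/ → [β] before /θ/; /g/ → [ɣ] before /β/; /ɖ/ → [ʐ] before /ʒ/; /q/ → [χ] before /θ/. In each pair only manner changes, matching the following consonant, while place and voice stay constant.
The rule targets /t/ (voiceless alveolar stop), which sits before the trigger /ʂ/ (fricative).
Changing only its manner to fricative gives [s] — the voiceless alveolar fricative.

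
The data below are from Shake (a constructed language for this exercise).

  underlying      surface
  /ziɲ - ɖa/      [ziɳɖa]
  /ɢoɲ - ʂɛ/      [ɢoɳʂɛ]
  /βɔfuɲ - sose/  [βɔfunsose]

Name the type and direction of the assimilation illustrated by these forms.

regressive place assimilation

Underlying /ɲ/ is realised as [ɳ] next to /ɖ/; /ɖ/ itself does not change.
/ɲ/ is palatal while /ɖ/ is retroflex; the output [ɳ] is retroflex, matching the trigger — so the feature that spreads is place.
Manner and voice are unchanged, so the assimilation is partial, not total.
Checking the remaining alternations: /ɲ/ → [ɳ] before /ʂ/ (palatal → retroflex, matching retroflex); /ɲ/ → [n] before /s/ (palatal → alveolar, matching alveolar) — only place changes, and always toward the following segment.
Since the segment that changes precedes the conditioning segment, the assimilation is regressive.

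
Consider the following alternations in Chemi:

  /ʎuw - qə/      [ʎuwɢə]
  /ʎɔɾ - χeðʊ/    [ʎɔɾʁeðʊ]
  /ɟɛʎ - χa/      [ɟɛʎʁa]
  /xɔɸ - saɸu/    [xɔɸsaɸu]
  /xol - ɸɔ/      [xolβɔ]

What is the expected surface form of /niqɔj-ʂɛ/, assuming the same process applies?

The data show progressive voicing assimilation: /q/ → [ɢ] after /w/; /χ/ → [ʁ] after /ɾ/; /χ/ → [ʁ] after /ʎ/; /ɸ/ → [β] after /l/. In each pair only voicing changes, matching the preceding consonant, while place and manner stay constant.
Nothing changes in [xɔɸsaɸu]: there the adjacent consonants already agree in voicing (/s/ and /ɸ/ are both voiceless), so this form is consistent with the same rule.
/ʂ/ is a voiceless retroflex fricative. The preceding trigger /j/ is voiced, so /ʂ/ must become voiced as well.
Changing only its voicing to voiced gives [ʐ] — the voiced retroflex fricative.

[niqɔjʐɛ]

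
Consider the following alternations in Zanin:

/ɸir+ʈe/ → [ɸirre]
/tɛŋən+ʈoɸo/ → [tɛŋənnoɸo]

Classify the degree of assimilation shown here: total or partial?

total assimilation

The segment that alternates is /ʈ/, which surfaces as [r] when adjacent to /r/.
The output [r] is identical to the trigger /r/ — every feature (place, manner, voicing) has been copied — so this is total assimilation.
The remaining alternation confirms this: /ʈ/ → [n] after /n/ — in each case the output is a copy of the preceding consonant.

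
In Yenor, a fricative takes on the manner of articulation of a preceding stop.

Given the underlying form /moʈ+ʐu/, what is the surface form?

[moʈɖu]

The rule targets /ʐ/ (voiced retroflex fricative), which sits after the trigger /ʈ/ (stop).
Changing only its manner to stop gives [ɖ] — the voiced retroflex stop.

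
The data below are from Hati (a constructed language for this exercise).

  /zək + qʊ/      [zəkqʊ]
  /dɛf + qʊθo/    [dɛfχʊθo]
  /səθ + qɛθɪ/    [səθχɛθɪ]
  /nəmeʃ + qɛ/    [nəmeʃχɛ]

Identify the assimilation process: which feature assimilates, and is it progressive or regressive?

Comparing underlying and surface forms, /q/ → [χ] is the alternation; the neighbouring /f/ is constant.
The change stop → fricative matches the manner of the preceding /f/, identifying this as manner assimilation.
Place and voice are unchanged, so the assimilation is partial, not total.
Checking the remaining alternations: /q/ → [χ] after /θ/ (stop → fricative, matching a fricative); /q/ → [χ] after /ʃ/ (stop → fricative, matching a fricative) — only manner changes, and always toward the preceding segment.
Nothing changes in [zəkqʊ]: there the adjacent consonants already agree in manner (/q/ and /k/ are both stops), so this form is consistent with the same rule.
Since the segment that changes follows the conditioning segment, the assimilation is progressive.

progressive manner assimilation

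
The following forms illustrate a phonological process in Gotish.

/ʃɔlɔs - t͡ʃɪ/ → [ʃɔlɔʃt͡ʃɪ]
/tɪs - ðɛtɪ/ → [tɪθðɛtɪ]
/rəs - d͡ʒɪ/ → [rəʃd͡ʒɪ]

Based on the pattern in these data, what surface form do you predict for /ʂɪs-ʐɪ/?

[ʂɪʂʐɪ]

The data show regressive place assimilation: /s/ → [ʃ] before /t͡ʃ/; /s/ → [θ] before /ð/; /s/ → [ʃ] before /d͡ʒ/. In each pair only place changes, matching the following consonant, while manner and voice stay constant.
The rule targets /s/ (voiceless alveolar fricative), which sits before the trigger /ʐ/ (retroflex).
A voiceless retroflex fricative is [ʂ], so the surface segment is [ʂ].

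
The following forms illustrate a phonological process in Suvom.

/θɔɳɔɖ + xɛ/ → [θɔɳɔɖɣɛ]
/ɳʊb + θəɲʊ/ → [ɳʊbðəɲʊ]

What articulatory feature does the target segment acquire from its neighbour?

voicing

Comparing underlying and surface forms, /x/ → [ɣ] is the alternation; the neighbouring /ɖ/ is constant.
/x/ is voiceless while /ɖ/ is voiced; the output [ɣ] is voiced, matching the trigger — so the feature that spreads is voicing.
Checking the remaining alternation: /θ/ → [ð] after /b/ (voiceless → voiced, matching voiced) — only voicing changes, and always toward the preceding segment.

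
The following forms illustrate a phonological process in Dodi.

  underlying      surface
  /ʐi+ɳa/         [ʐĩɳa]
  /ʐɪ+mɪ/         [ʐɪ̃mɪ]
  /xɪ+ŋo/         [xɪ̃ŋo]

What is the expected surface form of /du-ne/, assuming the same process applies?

The data show regressive nasality assimilation (vowel nasalisation): /i/ → [ĩ] before /ɳ/; /ɪ/ → [ɪ̃] before /m/; /ɪ/ → [ɪ̃] before /ŋ/ — a vowel is nasalised by an immediately following nasal consonant.
The vowel /u/ is adjacent to the following nasal /n/, so it acquires [+nasal] and surfaces as [ũ].

[dũne]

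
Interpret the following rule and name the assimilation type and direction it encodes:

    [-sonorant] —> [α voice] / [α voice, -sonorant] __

The rule copies [voice] from the environment onto the target, so the assimilating feature is voicing.
The conditioning segment sits to the left of the focus bar, meaning the trigger precedes the segment that changes — progressive assimilation.

progressive voicing assimilation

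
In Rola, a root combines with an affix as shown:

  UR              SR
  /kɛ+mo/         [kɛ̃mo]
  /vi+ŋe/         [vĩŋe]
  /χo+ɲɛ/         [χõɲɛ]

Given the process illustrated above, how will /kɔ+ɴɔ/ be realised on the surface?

[kɔ̃ɴɔ]

The data show regressive nasality assimilation (vowel nasalisation): /ɛ/ → [ɛ̃] before /m/; /i/ → [ĩ] before /ŋ/; /o/ → [õ] before /ɲ/ — a vowel is nasalised by an immediately following nasal consonant.
/ɔ/ sits next to the nasal /ɴ/ and is therefore nasalised to [ɔ̃].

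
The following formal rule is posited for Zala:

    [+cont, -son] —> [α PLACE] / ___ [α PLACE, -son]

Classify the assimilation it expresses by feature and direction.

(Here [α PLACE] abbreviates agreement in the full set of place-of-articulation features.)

The rule copies the place features (abbreviated [PLACE]) from the environment onto the target, so the assimilating feature is place.
Since the environment is written after the underscore, the trigger follows the target; the direction is regressive.

regressive place assimilation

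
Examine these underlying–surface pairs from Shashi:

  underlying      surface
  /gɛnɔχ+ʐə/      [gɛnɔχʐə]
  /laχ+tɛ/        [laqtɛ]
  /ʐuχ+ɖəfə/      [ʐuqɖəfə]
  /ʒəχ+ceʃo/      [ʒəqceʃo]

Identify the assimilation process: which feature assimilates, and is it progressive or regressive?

The segment that alternates is /χ/, which surfaces as [q] when adjacent to /t/.
/χ/ is a fricative while /t/ is a stop; the output [q] is a stop, matching the trigger — so the feature that spreads is manner.
Place and voice are unchanged, so the assimilation is partial, not total.
The other alternating forms pattern the same way: /χ/ → [q] before /ɖ/ (fricative → stop, matching a stop); /χ/ → [q] before /c/ (fricative → stop, matching a stop) — only manner changes, and always toward the following segment.
Nothing changes in [gɛnɔχʐə]: there the adjacent consonants already agree in manner (/χ/ and /ʐ/ are both fricatives), so this form is consistent with the same rule.
Since the segment that changes precedes the conditioning segment, the assimilation is regressive.

regressive manner assimilation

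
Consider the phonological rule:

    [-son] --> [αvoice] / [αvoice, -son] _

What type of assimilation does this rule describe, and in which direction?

progressive voicing assimilation

The shared variable α links the value of [voice] on the target to the same value on the neighbouring segment, so voicing is the feature that assimilates.
Since the environment is written before the underscore, the trigger precedes the target; the direction is progressive.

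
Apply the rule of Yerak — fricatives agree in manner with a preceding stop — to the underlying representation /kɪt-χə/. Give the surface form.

[kɪtqə]

/χ/ is a voiceless uvular fricative. The preceding trigger /t/ is a stop, so /χ/ must become a stop as well.
The voiceless uvular stop is [q], so /χ/ → [q].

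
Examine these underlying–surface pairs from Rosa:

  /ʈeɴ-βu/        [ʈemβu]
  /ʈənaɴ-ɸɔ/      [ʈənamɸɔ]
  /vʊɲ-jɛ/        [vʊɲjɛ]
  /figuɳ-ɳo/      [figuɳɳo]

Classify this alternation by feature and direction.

Underlying /ɴ/ is realised as [m] next to /β/; /β/ itself does not change.
/ɴ/ is uvular while /β/ is bilabial; the output [m] is bilabial, matching the trigger — so the feature that spreads is place.
Manner and voice are unchanged, so the assimilation is partial, not total.
Checking the remaining alternation: /ɴ/ → [m] before /ɸ/ (uvular → bilabial, matching bilabial) — only place changes, and always toward the following segment.
No alternation appears in [vʊɲjɛ], [figuɳɳo]: there the adjacent consonants already agree in place (/ɲ/ and /j/ are both palatal; /ɳ/ and /ɳ/ are both retroflex), so these forms are consistent with the same rule.
The trigger is the following segment, so the direction is regressive (anticipatory).

regressive place assimilation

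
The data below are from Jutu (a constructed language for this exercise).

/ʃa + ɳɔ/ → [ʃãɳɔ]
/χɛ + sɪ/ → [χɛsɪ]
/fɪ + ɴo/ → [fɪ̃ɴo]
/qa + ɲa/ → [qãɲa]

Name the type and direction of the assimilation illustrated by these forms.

regressive nasality assimilation (vowel nasalisation)

The vowel /a/ surfaces as nasalised [ã] next to the following nasal /ɳ/ — it has acquired the [+nasal] feature of its neighbour.
Likewise in the remaining data: /ɪ/ → [ɪ̃] before /ɴ/; /a/ → [ã] before /ɲ/ — each time a vowel is nasalised next to a following nasal.
No change occurs in [χɛsɪ] because the vowel at the boundary is adjacent to an oral consonant, not a nasal (/ɛ/ next to /s/).
Because the conditioning nasal is to the right of the vowel that changes, the process is regressive (anticipatory).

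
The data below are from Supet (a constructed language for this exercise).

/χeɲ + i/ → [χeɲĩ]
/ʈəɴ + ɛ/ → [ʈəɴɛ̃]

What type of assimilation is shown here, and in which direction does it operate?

progressive nasality assimilation (vowel nasalisation)

The vowel /i/ surfaces as nasalised [ĩ] next to the preceding nasal /ɲ/ — it has acquired the [+nasal] feature of its neighbour.
Likewise in the remaining data: /ɛ/ → [ɛ̃] after /ɴ/ — each time a vowel is nasalised next to a preceding nasal.
Because the conditioning nasal is to the left of the vowel that changes, the process is progressive (perseverative).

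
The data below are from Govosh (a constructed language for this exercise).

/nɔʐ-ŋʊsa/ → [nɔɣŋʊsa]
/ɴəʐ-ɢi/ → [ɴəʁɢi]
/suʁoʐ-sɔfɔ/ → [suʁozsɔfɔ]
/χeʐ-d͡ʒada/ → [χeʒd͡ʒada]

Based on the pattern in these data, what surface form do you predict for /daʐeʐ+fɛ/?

[daʐevfɛ]

The data show regressive place assimilation: /ʐ/ → [ɣ] before /ŋ/; /ʐ/ → [ʁ] before /ɢ/; /ʐ/ → [z] before /s/; /ʐ/ → [ʒ] before /d͡ʒ/. In each pair only place changes, matching the following consonant, while manner and voice stay constant.
The rule targets /ʐ/ (voiced retroflex fricative), which sits before the trigger /f/ (labiodental).
Changing only its place to labiodental gives [v] — the voiced labiodental fricative.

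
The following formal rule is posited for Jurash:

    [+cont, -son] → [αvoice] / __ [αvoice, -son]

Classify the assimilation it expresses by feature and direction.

regressive voicing assimilation

The rule copies [voice] from the environment onto the target, so the assimilating feature is voicing.
The conditioning segment sits to the right of the focus bar, meaning the trigger follows the segment that changes — regressive assimilation.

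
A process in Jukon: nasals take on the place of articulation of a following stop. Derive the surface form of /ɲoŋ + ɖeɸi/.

[ɲoɳɖeɸi]

The rule targets /ŋ/ (voiced velar nasal), which sits before the trigger /ɖ/ (retroflex).
The voiced retroflex nasal is [ɳ], so /ŋ/ → [ɳ].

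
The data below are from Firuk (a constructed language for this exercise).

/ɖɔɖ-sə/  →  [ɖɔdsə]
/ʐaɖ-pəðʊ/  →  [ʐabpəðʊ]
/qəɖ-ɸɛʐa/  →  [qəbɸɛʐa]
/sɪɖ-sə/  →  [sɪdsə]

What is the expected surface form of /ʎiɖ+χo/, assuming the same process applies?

The data show regressive place assimilation: /ɖ/ → [d] before /s/; /ɖ/ → [b] before /p/; /ɖ/ → [b] before /ɸ/. In each pair only place changes, matching the following consonant, while manner and voice stay constant.
The rule targets /ɖ/ (voiced retroflex stop), which sits before the trigger /χ/ (uvular).
The voiced uvular stop is [ɢ], so /ɖ/ → [ɢ].

[ʎiɢχo]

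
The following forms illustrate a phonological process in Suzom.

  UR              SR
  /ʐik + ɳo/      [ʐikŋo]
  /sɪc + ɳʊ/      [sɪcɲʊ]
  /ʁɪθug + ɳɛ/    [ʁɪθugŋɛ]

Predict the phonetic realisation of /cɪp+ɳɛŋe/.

The data show progressive place assimilation: /ɳ/ → [ŋ] after /k/; /ɳ/ → [ɲ] after /c/; /ɳ/ → [ŋ] after /g/. In each pair only place changes, matching the preceding consonant, while manner and voice stay constant.
/ɳ/ is a voiced retroflex nasal. The preceding trigger /p/ is bilabial, so /ɳ/ must become bilabial as well.
Changing only its place to bilabial gives [m] — the voiced bilabial nasal.

[cɪpmɛŋe]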